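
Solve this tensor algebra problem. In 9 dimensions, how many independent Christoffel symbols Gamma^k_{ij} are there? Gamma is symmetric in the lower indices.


Christoffel symbols Gamma^k_{ij} are symmetric in i,j, so there are d * d(d+1)/2 independent symbols.
d = 9
d(d+1)/2 = 9 * 10 / 2 = 45
Total = 9 * 45 = 405

405


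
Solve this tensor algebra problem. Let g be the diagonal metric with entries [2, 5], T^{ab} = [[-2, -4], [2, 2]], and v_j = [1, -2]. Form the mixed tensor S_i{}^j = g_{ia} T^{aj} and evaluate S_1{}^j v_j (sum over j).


Step 1: lower the first index. For a diagonal metric, g_{ia} T^{aj} = g_{ii} T^{ij} (no sum on i).
g_{11} = 2
S_1{}^1 = 2 * T^{11} = 2 * -2 = -4
S_1{}^2 = 2 * T^{12} = 2 * -4 = -8
Step 2: contract S_1{}^j with v_j.
S_1{}^1 * v_1 = -4 * 1 = -4
S_1{}^2 * v_2 = -8 * -2 = 16
Result = -4 + 16 = 12

12


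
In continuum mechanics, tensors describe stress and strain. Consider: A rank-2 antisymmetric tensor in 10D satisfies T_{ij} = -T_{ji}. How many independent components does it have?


An antisymmetric rank-2 tensor satisfies A_{ij} = -A_{ji}, so diagonal entries are zero.
The independent components are the upper-triangular entries: C(n, 2) = n(n-1)/2.
n = 10
C(10, 2) = 10 * 9 / 2 = 90 / 2 = 45

45


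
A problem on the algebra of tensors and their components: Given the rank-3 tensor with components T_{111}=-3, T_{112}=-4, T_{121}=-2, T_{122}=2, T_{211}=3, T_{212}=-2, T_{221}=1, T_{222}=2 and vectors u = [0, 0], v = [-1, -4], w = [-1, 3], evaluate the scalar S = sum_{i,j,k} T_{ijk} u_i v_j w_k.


S = sum over i,j,k of T_{ijk} u_i v_j w_k. Expanding all 8 terms:
T_{111}*u_1*v_1*w_1 = -3*0*-1*-1 = 0  (running total: 0)
T_{112}*u_1*v_1*w_2 = -4*0*-1*3 = 0  (running total: 0)
T_{121}*u_1*v_2*w_1 = -2*0*-4*-1 = 0  (running total: 0)
T_{122}*u_1*v_2*w_2 = 2*0*-4*3 = 0  (running total: 0)
T_{211}*u_2*v_1*w_1 = 3*0*-1*-1 = 0  (running total: 0)
T_{212}*u_2*v_1*w_2 = -2*0*-1*3 = 0  (running total: 0)
T_{221}*u_2*v_2*w_1 = 1*0*-4*-1 = 0  (running total: 0)
T_{222}*u_2*v_2*w_2 = 2*0*-4*3 = 0  (running total: 0)
S = 0

0


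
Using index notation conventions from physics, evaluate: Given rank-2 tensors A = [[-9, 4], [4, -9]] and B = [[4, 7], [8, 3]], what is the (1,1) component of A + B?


Tensor addition is component-wise: (A + B)_{ij} = A_{ij} + B_{ij}.
A_{11} = -9
B_{11} = 4
(A + B)_{11} = -9 + 4 = -5

-5


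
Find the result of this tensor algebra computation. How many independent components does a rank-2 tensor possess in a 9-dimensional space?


The number of components of a rank-r tensor in d dimensions is d^r.
Here d = 9 and r = 2.
9^2 = 81

81


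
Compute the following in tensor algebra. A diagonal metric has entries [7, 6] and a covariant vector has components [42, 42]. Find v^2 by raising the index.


To raise an index with a diagonal metric: v^i = v_i / g_{ii}.
For index 2: v_2 = 42, g_{22} = 6
v^2 = 42 / 6 = 7

7


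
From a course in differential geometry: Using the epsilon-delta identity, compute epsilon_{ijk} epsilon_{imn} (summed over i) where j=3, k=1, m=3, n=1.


Using the identity: epsilon_{ijk} epsilon_{imn} = delta_{jm} delta_{kn} - delta_{jn} delta_{km}.
delta_{33} = 1
delta_{11} = 1
delta_{31} = 0
delta_{13} = 0
Result = 1 * 1 - 0 * 0 = 1 - 0 = 1

1


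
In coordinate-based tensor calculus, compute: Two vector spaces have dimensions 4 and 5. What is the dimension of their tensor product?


The dimension of a tensor product is the product of dimensions.
dim(V) = 4, dim(W) = 5
dim(V (x) W) = 4 * 5 = 20

20


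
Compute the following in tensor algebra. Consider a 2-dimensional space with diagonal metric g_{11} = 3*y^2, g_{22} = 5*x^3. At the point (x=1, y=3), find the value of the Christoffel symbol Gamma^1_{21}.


For a diagonal metric, Gamma^k_{ij} = (1/2) g^{kk} (dg_{ik}/dx_j + dg_{jk}/dx_i - dg_{ij}/dx_k).
The metric is diagonal, so g_{ab} = 0 for a != b.
At the given point: g_{11} = 27, g_{22} = 5
g^{11} = 1/27
dg_{21}/dx_1 = 0 (off-diagonal)
dg_{11}/dx_2 = dg_{11}/dx_2 = 18
dg_{21}/dx_1 = 0 (off-diagonal)
Numerator = 0 + 18 - 0 = 18
Gamma^1_{21} = 18 / (2 * 27) = 1/3

1/3


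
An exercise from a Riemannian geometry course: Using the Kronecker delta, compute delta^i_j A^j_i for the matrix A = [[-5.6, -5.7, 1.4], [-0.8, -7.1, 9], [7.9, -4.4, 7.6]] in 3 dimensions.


The contraction (trace) of a rank-2 tensor is the sum of its diagonal elements.
Diagonal entries: A[1,1] = -5.6, A[2,2] = -7.1, A[3,3] = 7.6
Tr(A) = -5.6 + -7.1 + 7.6 = -5.1

-5.1


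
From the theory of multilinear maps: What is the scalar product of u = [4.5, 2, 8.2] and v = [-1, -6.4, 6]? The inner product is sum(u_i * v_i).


The inner product u . v = sum of u_i * v_i.
Term-by-term: 4.5 * -1, 2 * -6.4, 8.2 * 6
Products: -4.5, -12.8, 49.2
Sum = -4.5 + -12.8 + 49.2 = 31.9

31.9


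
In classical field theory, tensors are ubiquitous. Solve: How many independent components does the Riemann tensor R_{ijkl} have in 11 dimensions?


The Riemann tensor in d dimensions has d^2(d^2 - 1)/12 independent components.
d = 11, so d^2 = 121
d^2 - 1 = 120
d^2(d^2 - 1) = 121 * 120 = 14520
Divide by 12: 14520 / 12 = 1210

1210


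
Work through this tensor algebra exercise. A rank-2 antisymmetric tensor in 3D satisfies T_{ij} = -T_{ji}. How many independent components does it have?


An antisymmetric rank-2 tensor satisfies A_{ij} = -A_{ji}, so diagonal entries are zero.
The independent components are the upper-triangular entries: C(n, 2) = n(n-1)/2.
n = 3
C(3, 2) = 3 * 2 / 2 = 6 / 2 = 3

3


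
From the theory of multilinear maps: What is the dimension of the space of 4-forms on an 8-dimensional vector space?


The dimension of the space of p-forms on an n-dimensional space is C(n, p).
n = 8, p = 4
C(8, 4) = 8! / (4! * 4!) = 70

70


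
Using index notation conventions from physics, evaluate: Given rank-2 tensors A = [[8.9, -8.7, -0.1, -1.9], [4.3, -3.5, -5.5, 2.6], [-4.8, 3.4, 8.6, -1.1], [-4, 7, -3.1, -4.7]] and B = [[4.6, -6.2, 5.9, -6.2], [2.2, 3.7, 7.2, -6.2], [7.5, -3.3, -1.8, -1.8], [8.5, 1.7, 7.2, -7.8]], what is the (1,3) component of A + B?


Tensor addition is component-wise: (A + B)_{ij} = A_{ij} + B_{ij}.
A_{13} = -0.1
B_{13} = 5.9
(A + B)_{13} = -0.1 + 5.9 = 5.8

5.8


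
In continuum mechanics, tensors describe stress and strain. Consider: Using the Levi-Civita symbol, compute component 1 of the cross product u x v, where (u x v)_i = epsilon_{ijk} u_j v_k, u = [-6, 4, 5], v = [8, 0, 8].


(u x v)_1 = sum_{j,k} epsilon_{1jk} u_j v_k. Only permutations of (1,2,3) contribute; the two non-zero terms are:
eps_{123} u_2 v_3 = 1 * 4 * 8 = 32
eps_{132} u_3 v_2 = -1 * 5 * 0 = 0
(u x v)_1 = 32

32


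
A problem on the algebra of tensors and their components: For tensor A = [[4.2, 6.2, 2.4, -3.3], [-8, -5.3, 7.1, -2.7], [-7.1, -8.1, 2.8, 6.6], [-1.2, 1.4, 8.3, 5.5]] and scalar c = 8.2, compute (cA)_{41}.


Scalar multiplication: (cA)_{ij} = c * A_{ij}.
c = 8.2
A_{41} = -1.2
(cA)_{41} = 8.2 * -1.2 = -9.84

-9.84


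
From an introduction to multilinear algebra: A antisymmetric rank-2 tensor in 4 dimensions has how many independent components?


A antisymmetric rank-2 tensor in d dimensions has d(d-1)/2 independent components.
d = 4
d(d-1)/2 = 4 * 3 / 2 = 12 / 2 = 6

6


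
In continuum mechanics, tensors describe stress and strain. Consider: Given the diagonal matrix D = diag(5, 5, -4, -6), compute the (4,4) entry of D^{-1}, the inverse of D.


For a diagonal matrix, the inverse has entries (D^{-1})_{ii} = 1/d_{ii}.
The diagonal entries are: d_{11} = 5, d_{22} = 5, d_{33} = -4, d_{44} = -6
We need (D^{-1})_{44} = 1/d_{44} = 1/-6 = -1/6

-1/6


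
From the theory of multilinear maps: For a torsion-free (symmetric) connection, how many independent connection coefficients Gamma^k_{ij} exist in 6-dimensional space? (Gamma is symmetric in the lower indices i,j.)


Christoffel symbols Gamma^k_{ij} are symmetric in i,j, so there are d * d(d+1)/2 independent symbols.
d = 6
d(d+1)/2 = 6 * 7 / 2 = 21
Total = 6 * 21 = 126

126


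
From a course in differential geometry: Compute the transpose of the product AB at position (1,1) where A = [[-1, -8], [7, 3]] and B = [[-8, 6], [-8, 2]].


(AB)^T_{ij} = (AB)_{ji} = sum_k A_{jk} B_{ki}.
For i=1, j=1 we need (AB)_{11}:
A_{11} * B_{11} = -1 * -8 = 8
A_{12} * B_{21} = -8 * -8 = 64
Sum = 8 + 64 = 72

72


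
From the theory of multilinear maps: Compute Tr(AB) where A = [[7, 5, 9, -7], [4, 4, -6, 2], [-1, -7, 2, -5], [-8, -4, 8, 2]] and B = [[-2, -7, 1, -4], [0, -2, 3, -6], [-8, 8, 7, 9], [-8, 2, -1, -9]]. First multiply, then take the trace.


Tr(AB) = sum_i (AB)_{ii} where (AB)_{ii} = sum_k A_{ik} B_{ki}.
(AB)_{11} = 7*-2 + 5*0 + 9*-8 + -7*-8 = -30
(AB)_{22} = 4*-7 + 4*-2 + -6*8 + 2*2 = -80
(AB)_{33} = -1*1 + -7*3 + 2*7 + -5*-1 = -3
(AB)_{44} = -8*-4 + -4*-6 + 8*9 + 2*-9 = 110
Tr(AB) = -30 + -80 + -3 + 110 = -3

-3


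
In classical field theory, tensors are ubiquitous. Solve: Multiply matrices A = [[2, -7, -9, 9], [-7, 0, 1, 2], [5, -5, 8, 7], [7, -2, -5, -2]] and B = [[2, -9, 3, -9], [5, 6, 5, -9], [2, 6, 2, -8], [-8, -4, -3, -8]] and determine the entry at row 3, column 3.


(AB)_{ij} = sum_k A_{ik} B_{kj}.
For i=3, j=3:
A_{31} * B_{13} = 5 * 3 = 15
A_{32} * B_{23} = -5 * 5 = -25
A_{33} * B_{33} = 8 * 2 = 16
A_{34} * B_{43} = 7 * -3 = -21
Sum = 15 + -25 + 16 + -21 = -15

-15


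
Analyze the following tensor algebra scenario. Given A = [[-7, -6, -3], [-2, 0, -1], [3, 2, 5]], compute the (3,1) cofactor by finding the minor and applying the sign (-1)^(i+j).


To find cofactor C_{31}, delete row 3 and column 1.
The resulting 2x2 submatrix is: [[-6, -3], [0, -1]]
Minor M_{31} = -6*-1 - -3*0
  = 6 - 0 = 6
Sign = (-1)^(3+1) = (-1)^4 = 1
Cofactor C_{31} = 1 * 6 = 6

6


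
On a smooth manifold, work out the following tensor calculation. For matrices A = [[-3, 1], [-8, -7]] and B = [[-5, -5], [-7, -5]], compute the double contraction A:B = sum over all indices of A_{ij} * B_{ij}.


A:B = sum over all i,j of A_{ij} * B_{ij}.
Row 1: -3*-5=15, 1*-5=-5 => row sum = 10
Row 2: -8*-7=56, -7*-5=35 => row sum = 91
Total = 10 + 91 = 101

101


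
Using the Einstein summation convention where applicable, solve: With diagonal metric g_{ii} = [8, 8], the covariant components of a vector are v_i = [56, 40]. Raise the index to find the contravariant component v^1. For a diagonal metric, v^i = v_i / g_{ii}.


To raise an index with a diagonal metric: v^i = v_i / g_{ii}.
For index 1: v_1 = 56, g_{11} = 8
v^1 = 56 / 8 = 7

7


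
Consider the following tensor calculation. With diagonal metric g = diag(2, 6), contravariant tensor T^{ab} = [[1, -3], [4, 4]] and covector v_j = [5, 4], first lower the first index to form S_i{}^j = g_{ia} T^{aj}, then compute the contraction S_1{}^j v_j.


Step 1: lower the first index. For a diagonal metric, g_{ia} T^{aj} = g_{ii} T^{ij} (no sum on i).
g_{11} = 2
S_1{}^1 = 2 * T^{11} = 2 * 1 = 2
S_1{}^2 = 2 * T^{12} = 2 * -3 = -6
Step 2: contract S_1{}^j with v_j.
S_1{}^1 * v_1 = 2 * 5 = 10
S_1{}^2 * v_2 = -6 * 4 = -24
Result = 10 + -24 = -14

-14


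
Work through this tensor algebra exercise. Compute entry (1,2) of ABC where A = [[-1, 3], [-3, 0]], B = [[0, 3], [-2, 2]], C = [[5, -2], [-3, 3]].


(ABC)_{12} = sum_m (AB)_{1m} C_{m2}. First compute row 1 of AB.
(AB)_{11} = -1*0 + 3*-2 = -6
(AB)_{12} = -1*3 + 3*2 = 3
Now contract with column 2 of C:
(AB)_{11} * C_{12} = -6 * -2 = 12
(AB)_{12} * C_{22} = 3 * 3 = 9
(ABC)_{12} = 12 + 9 = 21

21


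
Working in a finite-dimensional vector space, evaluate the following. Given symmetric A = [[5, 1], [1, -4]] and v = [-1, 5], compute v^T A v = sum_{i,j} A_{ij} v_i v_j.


First compute Av:
(Av)_1 = 5*-1 + 1*5 = 0
(Av)_2 = 1*-1 + -4*5 = -21
Av = [0, -21]
Then v^T (Av) = -1*0 + 5*-21
= 0 + -105 = -105

-105


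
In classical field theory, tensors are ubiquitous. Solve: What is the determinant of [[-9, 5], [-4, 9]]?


For a 2x2 matrix [[a, b], [c, d]], det = a*d - b*c.
a = -9, b = 5, c = -4, d = 9
a*d = -9 * 9 = -81
b*c = 5 * -4 = -20
det = -81 - -20 = -61

-61


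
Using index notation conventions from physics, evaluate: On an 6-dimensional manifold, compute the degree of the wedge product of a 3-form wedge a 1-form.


The degree of a wedge product is the sum of the degrees of the individual forms.
Degrees: 3, 1
Total degree = 3 + 1 = 4

4


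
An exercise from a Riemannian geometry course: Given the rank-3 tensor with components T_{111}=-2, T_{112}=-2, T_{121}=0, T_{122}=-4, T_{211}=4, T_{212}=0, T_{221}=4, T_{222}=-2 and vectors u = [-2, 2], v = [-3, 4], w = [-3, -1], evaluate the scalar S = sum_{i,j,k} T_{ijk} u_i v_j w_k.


S = sum over i,j,k of T_{ijk} u_i v_j w_k. Expanding all 8 terms:
T_{111}*u_1*v_1*w_1 = -2*-2*-3*-3 = 36  (running total: 36)
T_{112}*u_1*v_1*w_2 = -2*-2*-3*-1 = 12  (running total: 48)
T_{121}*u_1*v_2*w_1 = 0*-2*4*-3 = 0  (running total: 48)
T_{122}*u_1*v_2*w_2 = -4*-2*4*-1 = -32  (running total: 16)
T_{211}*u_2*v_1*w_1 = 4*2*-3*-3 = 72  (running total: 88)
T_{212}*u_2*v_1*w_2 = 0*2*-3*-1 = 0  (running total: 88)
T_{221}*u_2*v_2*w_1 = 4*2*4*-3 = -96  (running total: -8)
T_{222}*u_2*v_2*w_2 = -2*2*4*-1 = 16  (running total: 8)
S = 8

8


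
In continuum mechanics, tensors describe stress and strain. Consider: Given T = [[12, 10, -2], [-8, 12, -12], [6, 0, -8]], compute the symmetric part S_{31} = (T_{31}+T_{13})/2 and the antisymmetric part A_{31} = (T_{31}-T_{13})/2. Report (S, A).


T_{31} = 6
T_{13} = -2
S_{31} = (6 + -2)/2 = 4/2 = 2
A_{31} = (6 - -2)/2 = 8/2 = 4
Check: S + A = 2 + 4 = 6 = T_{31}.

(2, 4)


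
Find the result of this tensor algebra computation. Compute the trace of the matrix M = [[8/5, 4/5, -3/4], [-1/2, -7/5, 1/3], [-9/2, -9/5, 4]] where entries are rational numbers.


The trace is the sum of diagonal entries.
Diagonal: M[1,1] = 8/5, M[2,2] = -7/5, M[3,3] = 4
Tr(M) = 8/5 + -7/5 + 4
Computing step by step:
After adding M[1,1]: 8/5
After adding M[2,2]: 1/5
After adding M[3,3]: 21/5
Tr(M) = 21/5

21/5


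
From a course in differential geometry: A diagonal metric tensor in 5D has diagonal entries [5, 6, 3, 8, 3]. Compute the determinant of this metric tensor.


For a diagonal metric, the determinant is the product of diagonal entries.
Diagonal entries: 5, 6, 3, 8, 3
det(g) = 5 * 6 * 3 * 8 * 3 = 2160

2160


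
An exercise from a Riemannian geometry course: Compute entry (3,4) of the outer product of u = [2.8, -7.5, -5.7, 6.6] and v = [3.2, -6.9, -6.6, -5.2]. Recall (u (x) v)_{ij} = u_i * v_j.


The outer product entry T_{ij} = u_i * v_j.
We need i=3, j=4.
u_3 = -5.7, v_4 = -5.2
T_{3,4} = -5.7 * -5.2 = 29.64

29.64


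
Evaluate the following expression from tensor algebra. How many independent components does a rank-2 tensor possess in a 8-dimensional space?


The number of components of a rank-r tensor in d dimensions is d^r.
Here d = 8 and r = 2.
8^2 = 64

64


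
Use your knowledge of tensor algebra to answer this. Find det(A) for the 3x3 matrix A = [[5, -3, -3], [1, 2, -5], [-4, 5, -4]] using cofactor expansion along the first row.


Expanding along the first row, det(A) = a11*M_11 - a12*M_12 + a13*M_13, where M_1j is the (1,j) minor.
Minor M_11 = 2*-4 - -5*5 = 17
Minor M_12 = 1*-4 - -5*-4 = -24
Minor M_13 = 1*5 - 2*-4 = 13
det = 5*(17) - -3*(-24) + -3*(13)
    = 85 - 72 + -39
    = -26

-26


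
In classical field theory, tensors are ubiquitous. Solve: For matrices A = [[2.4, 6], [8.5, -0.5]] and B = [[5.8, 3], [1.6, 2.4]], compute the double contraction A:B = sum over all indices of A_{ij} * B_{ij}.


A:B = sum over all i,j of A_{ij} * B_{ij}.
Row 1: 2.4*5.8=13.92, 6*3=18 => row sum = 31.92
Row 2: 8.5*1.6=13.6, -0.5*2.4=-1.2 => row sum = 12.4
Total = 31.92 + 12.4 = 44.32

44.32


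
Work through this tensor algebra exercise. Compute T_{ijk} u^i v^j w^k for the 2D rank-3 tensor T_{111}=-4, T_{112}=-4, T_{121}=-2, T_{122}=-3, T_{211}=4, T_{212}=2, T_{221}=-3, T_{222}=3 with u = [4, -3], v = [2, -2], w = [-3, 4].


S = sum over i,j,k of T_{ijk} u_i v_j w_k. Expanding all 8 terms:
T_{111}*u_1*v_1*w_1 = -4*4*2*-3 = 96  (running total: 96)
T_{112}*u_1*v_1*w_2 = -4*4*2*4 = -128  (running total: -32)
T_{121}*u_1*v_2*w_1 = -2*4*-2*-3 = -48  (running total: -80)
T_{122}*u_1*v_2*w_2 = -3*4*-2*4 = 96  (running total: 16)
T_{211}*u_2*v_1*w_1 = 4*-3*2*-3 = 72  (running total: 88)
T_{212}*u_2*v_1*w_2 = 2*-3*2*4 = -48  (running total: 40)
T_{221}*u_2*v_2*w_1 = -3*-3*-2*-3 = 54  (running total: 94)
T_{222}*u_2*v_2*w_2 = 3*-3*-2*4 = 72  (running total: 166)
S = 166

166


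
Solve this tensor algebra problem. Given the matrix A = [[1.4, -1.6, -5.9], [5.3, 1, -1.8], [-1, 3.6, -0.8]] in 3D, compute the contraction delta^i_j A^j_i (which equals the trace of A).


The contraction (trace) of a rank-2 tensor is the sum of its diagonal elements.
Diagonal entries: A[1,1] = 1.4, A[2,2] = 1, A[3,3] = -0.8
Tr(A) = 1.4 + 1 + -0.8 = 1.6

1.6


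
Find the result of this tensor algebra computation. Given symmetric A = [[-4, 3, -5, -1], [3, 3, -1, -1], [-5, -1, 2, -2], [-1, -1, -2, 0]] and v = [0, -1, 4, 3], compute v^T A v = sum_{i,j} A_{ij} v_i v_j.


First compute Av:
(Av)_1 = -4*0 + 3*-1 + -5*4 + -1*3 = -26
(Av)_2 = 3*0 + 3*-1 + -1*4 + -1*3 = -10
(Av)_3 = -5*0 + -1*-1 + 2*4 + -2*3 = 3
(Av)_4 = -1*0 + -1*-1 + -2*4 + 0*3 = -7
Av = [-26, -10, 3, -7]
Then v^T (Av) = 0*-26 + -1*-10 + 4*3 + 3*-7
= 0 + 10 + 12 + -21 = 1

1


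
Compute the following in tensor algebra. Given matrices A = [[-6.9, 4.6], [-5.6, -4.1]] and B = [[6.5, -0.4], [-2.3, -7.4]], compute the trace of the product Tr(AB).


Tr(AB) = sum_i (AB)_{ii} where (AB)_{ii} = sum_k A_{ik} B_{ki}.
(AB)_{11} = -6.9*6.5 + 4.6*-2.3 = -55.43
(AB)_{22} = -5.6*-0.4 + -4.1*-7.4 = 32.58
Tr(AB) = -55.43 + 32.58 = -22.85

-22.85


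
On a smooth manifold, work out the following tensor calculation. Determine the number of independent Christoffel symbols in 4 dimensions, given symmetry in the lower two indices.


Christoffel symbols Gamma^k_{ij} are symmetric in i,j, so there are d * d(d+1)/2 independent symbols.
d = 4
d(d+1)/2 = 4 * 5 / 2 = 10
Total = 4 * 10 = 40

40


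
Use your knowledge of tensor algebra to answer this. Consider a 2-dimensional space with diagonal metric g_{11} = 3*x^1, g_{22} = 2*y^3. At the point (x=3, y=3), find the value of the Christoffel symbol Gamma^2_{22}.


For a diagonal metric, Gamma^k_{ij} = (1/2) g^{kk} (dg_{ik}/dx_j + dg_{jk}/dx_i - dg_{ij}/dx_k).
The metric is diagonal, so g_{ab} = 0 for a != b.
At the given point: g_{11} = 9, g_{22} = 54
g^{22} = 1/54
dg_{22}/dx_2 = dg_{22}/dx_2 = 54
dg_{22}/dx_2 = dg_{22}/dx_2 = 54
dg_{22}/dx_2 = dg_{22}/dx_2 = 54
Numerator = 54 + 54 - 54 = 54
Gamma^2_{22} = 54 / (2 * 54) = 1/2

1/2


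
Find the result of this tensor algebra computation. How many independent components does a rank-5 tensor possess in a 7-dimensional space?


The number of components of a rank-r tensor in d dimensions is d^r.
Here d = 7 and r = 5.
7^5 = 16807

16807


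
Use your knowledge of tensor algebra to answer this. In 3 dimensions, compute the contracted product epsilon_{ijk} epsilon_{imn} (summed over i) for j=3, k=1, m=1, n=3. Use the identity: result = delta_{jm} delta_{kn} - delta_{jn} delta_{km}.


Using the identity: epsilon_{ijk} epsilon_{imn} = delta_{jm} delta_{kn} - delta_{jn} delta_{km}.
delta_{31} = 0
delta_{13} = 0
delta_{33} = 1
delta_{11} = 1
Result = 0 * 0 - 1 * 1 = 0 - 1 = -1

-1


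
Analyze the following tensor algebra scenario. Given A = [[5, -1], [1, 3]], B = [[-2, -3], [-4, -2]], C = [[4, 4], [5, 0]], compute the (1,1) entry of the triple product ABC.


(ABC)_{11} = sum_m (AB)_{1m} C_{m1}. First compute row 1 of AB.
(AB)_{11} = 5*-2 + -1*-4 = -6
(AB)_{12} = 5*-3 + -1*-2 = -13
Now contract with column 1 of C:
(AB)_{11} * C_{11} = -6 * 4 = -24
(AB)_{12} * C_{21} = -13 * 5 = -65
(ABC)_{11} = -24 + -65 = -89

-89


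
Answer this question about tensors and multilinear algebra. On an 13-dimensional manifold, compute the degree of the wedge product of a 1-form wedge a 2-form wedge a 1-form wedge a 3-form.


The degree of a wedge product is the sum of the degrees of the individual forms.
Degrees: 1, 2, 1, 3
Total degree = 1 + 2 + 1 + 3 = 7

7


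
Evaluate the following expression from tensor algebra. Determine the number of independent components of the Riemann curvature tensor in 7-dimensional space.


The Riemann tensor in d dimensions has d^2(d^2 - 1)/12 independent components.
d = 7, so d^2 = 49
d^2 - 1 = 48
d^2(d^2 - 1) = 49 * 48 = 2352
Divide by 12: 2352 / 12 = 196

196


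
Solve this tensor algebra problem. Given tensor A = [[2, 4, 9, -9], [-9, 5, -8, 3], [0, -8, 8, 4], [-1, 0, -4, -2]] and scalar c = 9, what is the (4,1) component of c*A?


Scalar multiplication: (cA)_{ij} = c * A_{ij}.
c = 9
A_{41} = -1
(cA)_{41} = 9 * -1 = -9

-9


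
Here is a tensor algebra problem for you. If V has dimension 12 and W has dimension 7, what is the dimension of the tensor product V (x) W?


The dimension of a tensor product is the product of dimensions.
dim(V) = 12, dim(W) = 7
dim(V (x) W) = 12 * 7 = 84

84


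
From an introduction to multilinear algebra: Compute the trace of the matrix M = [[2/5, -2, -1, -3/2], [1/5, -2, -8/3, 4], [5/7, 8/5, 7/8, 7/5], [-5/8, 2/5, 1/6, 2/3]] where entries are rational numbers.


The trace is the sum of diagonal entries.
Diagonal: M[1,1] = 2/5, M[2,2] = -2, M[3,3] = 7/8, M[4,4] = 2/3
Tr(M) = 2/5 + -2 + 7/8 + 2/3
Computing step by step:
After adding M[1,1]: 2/5
After adding M[2,2]: -8/5
After adding M[3,3]: -29/40
After adding M[4,4]: -7/120
Tr(M) = -7/120

-7/120


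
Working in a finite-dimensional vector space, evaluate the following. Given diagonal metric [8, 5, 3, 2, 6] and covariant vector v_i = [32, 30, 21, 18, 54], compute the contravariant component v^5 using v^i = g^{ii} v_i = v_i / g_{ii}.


To raise an index with a diagonal metric: v^i = v_i / g_{ii}.
For index 5: v_5 = 54, g_{55} = 6
v^5 = 54 / 6 = 9

9


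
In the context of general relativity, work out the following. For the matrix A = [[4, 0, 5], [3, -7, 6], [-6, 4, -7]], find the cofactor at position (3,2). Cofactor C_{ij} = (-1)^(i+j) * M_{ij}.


To find cofactor C_{32}, delete row 3 and column 2.
The resulting 2x2 submatrix is: [[4, 5], [3, 6]]
Minor M_{32} = 4*6 - 5*3
  = 24 - 15 = 9
Sign = (-1)^(3+2) = (-1)^5 = -1
Cofactor C_{32} = -1 * 9 = -9

-9


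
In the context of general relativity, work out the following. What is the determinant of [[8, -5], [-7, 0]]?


For a 2x2 matrix [[a, b], [c, d]], det = a*d - b*c.
a = 8, b = -5, c = -7, d = 0
a*d = 8 * 0 = 0
b*c = -5 * -7 = 35
det = 0 - 35 = -35

-35


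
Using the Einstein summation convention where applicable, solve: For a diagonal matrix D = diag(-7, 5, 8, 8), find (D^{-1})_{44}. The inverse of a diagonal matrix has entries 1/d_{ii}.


For a diagonal matrix, the inverse has entries (D^{-1})_{ii} = 1/d_{ii}.
The diagonal entries are: d_{11} = -7, d_{22} = 5, d_{33} = 8, d_{44} = 8
We need (D^{-1})_{44} = 1/d_{44} = 1/8 = 1/8

1/8


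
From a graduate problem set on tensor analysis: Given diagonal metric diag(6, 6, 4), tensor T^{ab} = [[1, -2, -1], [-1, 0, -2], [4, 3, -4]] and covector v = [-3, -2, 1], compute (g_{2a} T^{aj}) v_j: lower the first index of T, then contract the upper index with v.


Step 1: lower the first index. For a diagonal metric, g_{ia} T^{aj} = g_{ii} T^{ij} (no sum on i).
g_{22} = 6
S_2{}^1 = 6 * T^{21} = 6 * -1 = -6
S_2{}^2 = 6 * T^{22} = 6 * 0 = 0
S_2{}^3 = 6 * T^{23} = 6 * -2 = -12
Step 2: contract S_2{}^j with v_j.
S_2{}^1 * v_1 = -6 * -3 = 18
S_2{}^2 * v_2 = 0 * -2 = 0
S_2{}^3 * v_3 = -12 * 1 = -12
Result = 18 + 0 + -12 = 6

6


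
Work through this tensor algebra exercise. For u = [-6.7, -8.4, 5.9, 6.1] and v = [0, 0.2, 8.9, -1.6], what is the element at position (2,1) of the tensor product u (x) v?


The outer product entry T_{ij} = u_i * v_j.
We need i=2, j=1.
u_2 = -8.4, v_1 = 0
T_{2,1} = -8.4 * 0 = 0

0


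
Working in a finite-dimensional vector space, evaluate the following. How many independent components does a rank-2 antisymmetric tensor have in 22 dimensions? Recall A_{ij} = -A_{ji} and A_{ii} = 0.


An antisymmetric rank-2 tensor satisfies A_{ij} = -A_{ji}, so diagonal entries are zero.
The independent components are the upper-triangular entries: C(n, 2) = n(n-1)/2.
n = 22
C(22, 2) = 22 * 21 / 2 = 462 / 2 = 231

231


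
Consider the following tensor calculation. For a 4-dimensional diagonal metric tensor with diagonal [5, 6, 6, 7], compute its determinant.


For a diagonal metric, the determinant is the product of diagonal entries.
Diagonal entries: 5, 6, 6, 7
det(g) = 5 * 6 * 6 * 7 = 1260

1260


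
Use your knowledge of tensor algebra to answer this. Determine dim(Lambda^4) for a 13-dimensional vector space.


The dimension of the space of p-forms on an n-dimensional space is C(n, p).
n = 13, p = 4
C(13, 4) = 13! / (4! * 9!) = 715

715


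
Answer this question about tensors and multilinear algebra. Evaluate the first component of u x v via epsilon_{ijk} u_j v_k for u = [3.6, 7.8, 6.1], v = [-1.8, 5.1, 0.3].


(u x v)_1 = sum_{j,k} epsilon_{1jk} u_j v_k. Only permutations of (1,2,3) contribute; the two non-zero terms are:
eps_{123} u_2 v_3 = 1 * 7.8 * 0.3 = 2.34
eps_{132} u_3 v_2 = -1 * 6.1 * 5.1 = -31.11
(u x v)_1 = -28.77

-28.77


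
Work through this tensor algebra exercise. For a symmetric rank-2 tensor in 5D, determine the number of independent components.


A symmetric rank-2 tensor in d dimensions has d(d+1)/2 independent components.
d = 5
d(d+1)/2 = 5 * 6 / 2 = 30 / 2 = 15

15


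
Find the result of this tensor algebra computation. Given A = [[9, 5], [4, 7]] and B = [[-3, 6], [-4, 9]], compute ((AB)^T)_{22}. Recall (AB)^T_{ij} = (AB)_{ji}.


(AB)^T_{ij} = (AB)_{ji} = sum_k A_{jk} B_{ki}.
For i=2, j=2 we need (AB)_{22}:
A_{21} * B_{12} = 4 * 6 = 24
A_{22} * B_{22} = 7 * 9 = 63
Sum = 24 + 63 = 87

87


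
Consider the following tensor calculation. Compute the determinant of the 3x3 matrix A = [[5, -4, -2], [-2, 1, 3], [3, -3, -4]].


Expanding along the first row, det(A) = a11*M_11 - a12*M_12 + a13*M_13, where M_1j is the (1,j) minor.
Minor M_11 = 1*-4 - 3*-3 = 5
Minor M_12 = -2*-4 - 3*3 = -1
Minor M_13 = -2*-3 - 1*3 = 3
det = 5*(5) - -4*(-1) + -2*(3)
    = 25 - 4 + -6
    = 15

15


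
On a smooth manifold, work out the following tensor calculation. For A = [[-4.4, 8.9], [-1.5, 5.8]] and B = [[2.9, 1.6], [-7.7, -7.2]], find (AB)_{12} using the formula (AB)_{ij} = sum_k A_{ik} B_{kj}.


(AB)_{ij} = sum_k A_{ik} B_{kj}.
For i=1, j=2:
A_{11} * B_{12} = -4.4 * 1.6 = -7.04
A_{12} * B_{22} = 8.9 * -7.2 = -64.08
Sum = -7.04 + -64.08 = -71.12

-71.12


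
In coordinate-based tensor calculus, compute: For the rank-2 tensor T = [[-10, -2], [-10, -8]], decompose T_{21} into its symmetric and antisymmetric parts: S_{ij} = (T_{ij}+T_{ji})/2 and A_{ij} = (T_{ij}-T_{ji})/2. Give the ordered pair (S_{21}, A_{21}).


T_{21} = -10
T_{12} = -2
S_{21} = (-10 + -2)/2 = -12/2 = -6
A_{21} = (-10 - -2)/2 = -8/2 = -4
Check: S + A = -6 + -4 = -10 = T_{21}.

(-6, -4)


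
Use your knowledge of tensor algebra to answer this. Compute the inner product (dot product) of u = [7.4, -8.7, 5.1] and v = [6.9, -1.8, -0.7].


The inner product u . v = sum of u_i * v_i.
Term-by-term: 7.4 * 6.9, -8.7 * -1.8, 5.1 * -0.7
Products: 51.06, 15.66, -3.57
Sum = 51.06 + 15.66 + -3.57 = 63.15

63.15


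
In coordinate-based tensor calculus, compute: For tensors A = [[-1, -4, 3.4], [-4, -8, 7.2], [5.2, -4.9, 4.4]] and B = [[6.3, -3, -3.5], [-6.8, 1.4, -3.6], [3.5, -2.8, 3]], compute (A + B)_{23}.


Tensor addition is component-wise: (A + B)_{ij} = A_{ij} + B_{ij}.
A_{23} = 7.2
B_{23} = -3.6
(A + B)_{23} = 7.2 + -3.6 = 3.6

3.6


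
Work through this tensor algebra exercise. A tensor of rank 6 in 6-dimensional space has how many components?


The number of components of a rank-r tensor in d dimensions is d^r.
Here d = 6 and r = 6.
6^6 = 46656

46656


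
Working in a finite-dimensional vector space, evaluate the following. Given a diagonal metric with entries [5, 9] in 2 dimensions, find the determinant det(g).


For a diagonal metric, the determinant is the product of diagonal entries.
Diagonal entries: 5, 9
det(g) = 5 * 9 = 45

45


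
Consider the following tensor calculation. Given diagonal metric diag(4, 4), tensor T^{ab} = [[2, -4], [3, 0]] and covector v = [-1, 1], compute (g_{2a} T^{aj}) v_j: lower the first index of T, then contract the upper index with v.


Step 1: lower the first index. For a diagonal metric, g_{ia} T^{aj} = g_{ii} T^{ij} (no sum on i).
g_{22} = 4
S_2{}^1 = 4 * T^{21} = 4 * 3 = 12
S_2{}^2 = 4 * T^{22} = 4 * 0 = 0
Step 2: contract S_2{}^j with v_j.
S_2{}^1 * v_1 = 12 * -1 = -12
S_2{}^2 * v_2 = 0 * 1 = 0
Result = -12 + 0 = -12

-12


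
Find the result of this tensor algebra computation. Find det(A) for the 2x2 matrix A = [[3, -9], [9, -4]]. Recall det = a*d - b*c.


For a 2x2 matrix [[a, b], [c, d]], det = a*d - b*c.
a = 3, b = -9, c = 9, d = -4
a*d = 3 * -4 = -12
b*c = -9 * 9 = -81
det = -12 - -81 = 69

69


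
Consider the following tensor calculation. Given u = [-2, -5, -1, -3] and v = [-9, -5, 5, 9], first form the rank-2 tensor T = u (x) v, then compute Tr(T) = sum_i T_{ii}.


The outer product gives T_{ij} = u_i v_j.
The trace (contraction) is Tr(T) = sum_i T_{ii} = sum_i u_i v_i.
Diagonal entries:
T_{11} = u_1 * v_1 = -2 * -9 = 18
T_{22} = u_2 * v_2 = -5 * -5 = 25
T_{33} = u_3 * v_3 = -1 * 5 = -5
T_{44} = u_4 * v_4 = -3 * 9 = -27
Tr(T) = 18 + 25 + -5 + -27 = 11

11


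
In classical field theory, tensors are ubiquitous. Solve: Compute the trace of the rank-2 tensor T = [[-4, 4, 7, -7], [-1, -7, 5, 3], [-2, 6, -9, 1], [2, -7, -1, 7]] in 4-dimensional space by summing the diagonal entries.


The contraction (trace) of a rank-2 tensor is the sum of its diagonal elements.
Diagonal entries: A[1,1] = -4, A[2,2] = -7, A[3,3] = -9, A[4,4] = 7
Tr(A) = -4 + -7 + -9 + 7 = -13

-13


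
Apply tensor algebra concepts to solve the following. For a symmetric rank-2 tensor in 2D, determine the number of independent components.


A symmetric rank-2 tensor in d dimensions has d(d+1)/2 independent components.
d = 2
d(d+1)/2 = 2 * 3 / 2 = 6 / 2 = 3

3


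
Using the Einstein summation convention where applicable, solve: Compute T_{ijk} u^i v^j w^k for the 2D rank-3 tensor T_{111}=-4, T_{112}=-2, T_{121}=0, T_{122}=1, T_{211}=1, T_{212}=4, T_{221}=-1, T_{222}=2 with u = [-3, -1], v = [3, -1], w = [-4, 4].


S = sum over i,j,k of T_{ijk} u_i v_j w_k. Expanding all 8 terms:
T_{111}*u_1*v_1*w_1 = -4*-3*3*-4 = -144  (running total: -144)
T_{112}*u_1*v_1*w_2 = -2*-3*3*4 = 72  (running total: -72)
T_{121}*u_1*v_2*w_1 = 0*-3*-1*-4 = 0  (running total: -72)
T_{122}*u_1*v_2*w_2 = 1*-3*-1*4 = 12  (running total: -60)
T_{211}*u_2*v_1*w_1 = 1*-1*3*-4 = 12  (running total: -48)
T_{212}*u_2*v_1*w_2 = 4*-1*3*4 = -48  (running total: -96)
T_{221}*u_2*v_2*w_1 = -1*-1*-1*-4 = 4  (running total: -92)
T_{222}*u_2*v_2*w_2 = 2*-1*-1*4 = 8  (running total: -84)
S = -84

-84


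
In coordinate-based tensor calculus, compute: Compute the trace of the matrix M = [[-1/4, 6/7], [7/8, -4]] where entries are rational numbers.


The trace is the sum of diagonal entries.
Diagonal: M[1,1] = -1/4, M[2,2] = -4
Tr(M) = -1/4 + -4
Computing step by step:
After adding M[1,1]: -1/4
After adding M[2,2]: -17/4
Tr(M) = -17/4

-17/4


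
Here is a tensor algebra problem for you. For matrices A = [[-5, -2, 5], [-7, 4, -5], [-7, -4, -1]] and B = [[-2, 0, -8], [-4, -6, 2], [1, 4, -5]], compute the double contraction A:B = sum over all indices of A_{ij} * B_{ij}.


A:B = sum over all i,j of A_{ij} * B_{ij}.
Row 1: -5*-2=10, -2*0=0, 5*-8=-40 => row sum = -30
Row 2: -7*-4=28, 4*-6=-24, -5*2=-10 => row sum = -6
Row 3: -7*1=-7, -4*4=-16, -1*-5=5 => row sum = -18
Total = -30 + -6 + -18 = -54

-54


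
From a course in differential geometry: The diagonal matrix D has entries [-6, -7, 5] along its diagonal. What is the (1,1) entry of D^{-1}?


For a diagonal matrix, the inverse has entries (D^{-1})_{ii} = 1/d_{ii}.
The diagonal entries are: d_{11} = -6, d_{22} = -7, d_{33} = 5
We need (D^{-1})_{11} = 1/d_{11} = 1/-6 = -1/6

-1/6


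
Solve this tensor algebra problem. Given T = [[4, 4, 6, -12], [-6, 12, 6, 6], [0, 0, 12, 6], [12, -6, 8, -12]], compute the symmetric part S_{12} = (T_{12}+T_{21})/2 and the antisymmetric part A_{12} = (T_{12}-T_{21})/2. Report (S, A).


T_{12} = 4
T_{21} = -6
S_{12} = (4 + -6)/2 = -2/2 = -1
A_{12} = (4 - -6)/2 = 10/2 = 5
Check: S + A = -1 + 5 = 4 = T_{12}.

(-1, 5)


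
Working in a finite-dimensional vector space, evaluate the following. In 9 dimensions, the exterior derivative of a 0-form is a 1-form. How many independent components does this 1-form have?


The exterior derivative of a p-form is a (p+1)-form.
Its number of independent components is C(n, p+1).
n = 9, p+1 = 1
C(9, 1) = 9

9


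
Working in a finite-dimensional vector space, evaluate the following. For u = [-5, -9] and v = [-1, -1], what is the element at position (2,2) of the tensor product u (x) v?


The outer product entry T_{ij} = u_i * v_j.
We need i=2, j=2.
u_2 = -9, v_2 = -1
T_{2,2} = -9 * -1 = 9

9


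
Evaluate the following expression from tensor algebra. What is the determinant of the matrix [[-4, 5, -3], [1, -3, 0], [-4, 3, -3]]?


Expanding along the first row, det(A) = a11*M_11 - a12*M_12 + a13*M_13, where M_1j is the (1,j) minor.
Minor M_11 = -3*-3 - 0*3 = 9
Minor M_12 = 1*-3 - 0*-4 = -3
Minor M_13 = 1*3 - -3*-4 = -9
det = -4*(9) - 5*(-3) + -3*(-9)
    = -36 - -15 + 27
    = 6

6


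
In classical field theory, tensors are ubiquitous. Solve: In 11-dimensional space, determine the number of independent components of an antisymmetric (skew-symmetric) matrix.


An antisymmetric rank-2 tensor satisfies A_{ij} = -A_{ji}, so diagonal entries are zero.
The independent components are the upper-triangular entries: C(n, 2) = n(n-1)/2.
n = 11
C(11, 2) = 11 * 10 / 2 = 110 / 2 = 55

55


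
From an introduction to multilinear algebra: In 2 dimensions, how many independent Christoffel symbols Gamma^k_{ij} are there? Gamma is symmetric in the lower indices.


Christoffel symbols Gamma^k_{ij} are symmetric in i,j, so there are d * d(d+1)/2 independent symbols.
d = 2
d(d+1)/2 = 2 * 3 / 2 = 3
Total = 2 * 3 = 6

6


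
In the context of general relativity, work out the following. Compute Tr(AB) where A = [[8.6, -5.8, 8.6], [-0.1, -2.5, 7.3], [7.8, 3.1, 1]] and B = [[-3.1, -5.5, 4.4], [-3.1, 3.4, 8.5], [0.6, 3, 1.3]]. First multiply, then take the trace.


Tr(AB) = sum_i (AB)_{ii} where (AB)_{ii} = sum_k A_{ik} B_{ki}.
(AB)_{11} = 8.6*-3.1 + -5.8*-3.1 + 8.6*0.6 = -3.52
(AB)_{22} = -0.1*-5.5 + -2.5*3.4 + 7.3*3 = 13.95
(AB)_{33} = 7.8*4.4 + 3.1*8.5 + 1*1.3 = 61.97
Tr(AB) = -3.52 + 13.95 + 61.97 = 72.4

72.4


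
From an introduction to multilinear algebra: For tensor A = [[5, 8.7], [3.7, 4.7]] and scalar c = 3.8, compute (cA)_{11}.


Scalar multiplication: (cA)_{ij} = c * A_{ij}.
c = 3.8
A_{11} = 5
(cA)_{11} = 3.8 * 5 = 19

19


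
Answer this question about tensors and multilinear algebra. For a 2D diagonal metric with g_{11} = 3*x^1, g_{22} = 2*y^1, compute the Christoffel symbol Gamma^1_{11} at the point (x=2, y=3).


For a diagonal metric, Gamma^k_{ij} = (1/2) g^{kk} (dg_{ik}/dx_j + dg_{jk}/dx_i - dg_{ij}/dx_k).
The metric is diagonal, so g_{ab} = 0 for a != b.
At the given point: g_{11} = 6, g_{22} = 6
g^{11} = 1/6
dg_{11}/dx_1 = dg_{11}/dx_1 = 3
dg_{11}/dx_1 = dg_{11}/dx_1 = 3
dg_{11}/dx_1 = dg_{11}/dx_1 = 3
Numerator = 3 + 3 - 3 = 3
Gamma^1_{11} = 3 / (2 * 6) = 1/4

1/4


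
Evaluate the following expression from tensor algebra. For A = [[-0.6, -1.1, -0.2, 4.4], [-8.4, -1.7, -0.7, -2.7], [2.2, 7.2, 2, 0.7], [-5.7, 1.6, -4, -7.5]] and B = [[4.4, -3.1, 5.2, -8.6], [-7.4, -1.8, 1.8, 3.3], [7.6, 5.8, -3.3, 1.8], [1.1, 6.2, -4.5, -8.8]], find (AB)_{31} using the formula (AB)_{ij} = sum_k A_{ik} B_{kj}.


(AB)_{ij} = sum_k A_{ik} B_{kj}.
For i=3, j=1:
A_{31} * B_{11} = 2.2 * 4.4 = 9.68
A_{32} * B_{21} = 7.2 * -7.4 = -53.28
A_{33} * B_{31} = 2 * 7.6 = 15.2
A_{34} * B_{41} = 0.7 * 1.1 = 0.77
Sum = 9.68 + -53.28 + 15.2 + 0.77 = -27.63

-27.63


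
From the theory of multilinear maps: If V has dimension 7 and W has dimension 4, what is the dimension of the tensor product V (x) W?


The dimension of a tensor product is the product of dimensions.
dim(V) = 7, dim(W) = 4
dim(V (x) W) = 7 * 4 = 28

28


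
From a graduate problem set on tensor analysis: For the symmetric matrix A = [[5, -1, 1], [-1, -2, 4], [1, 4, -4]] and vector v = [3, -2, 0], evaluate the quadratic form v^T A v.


First compute Av:
(Av)_1 = 5*3 + -1*-2 + 1*0 = 17
(Av)_2 = -1*3 + -2*-2 + 4*0 = 1
(Av)_3 = 1*3 + 4*-2 + -4*0 = -5
Av = [17, 1, -5]
Then v^T (Av) = 3*17 + -2*1 + 0*-5
= 51 + -2 + 0 = 49

49


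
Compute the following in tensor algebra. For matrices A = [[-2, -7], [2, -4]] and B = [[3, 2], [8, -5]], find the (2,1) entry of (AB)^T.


(AB)^T_{ij} = (AB)_{ji} = sum_k A_{jk} B_{ki}.
For i=2, j=1 we need (AB)_{12}:
A_{11} * B_{12} = -2 * 2 = -4
A_{12} * B_{22} = -7 * -5 = 35
Sum = -4 + 35 = 31

31


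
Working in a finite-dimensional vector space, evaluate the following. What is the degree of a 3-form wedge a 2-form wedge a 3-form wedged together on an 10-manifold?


The degree of a wedge product is the sum of the degrees of the individual forms.
Degrees: 3, 2, 3
Total degree = 3 + 2 + 3 = 8

8


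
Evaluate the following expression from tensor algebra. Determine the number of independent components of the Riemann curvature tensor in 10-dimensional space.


The Riemann tensor in d dimensions has d^2(d^2 - 1)/12 independent components.
d = 10, so d^2 = 100
d^2 - 1 = 99
d^2(d^2 - 1) = 100 * 99 = 9900
Divide by 12: 9900 / 12 = 825

825


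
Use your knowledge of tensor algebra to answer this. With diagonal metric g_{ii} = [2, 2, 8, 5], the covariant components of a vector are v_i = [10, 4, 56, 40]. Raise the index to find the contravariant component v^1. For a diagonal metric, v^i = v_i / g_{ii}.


To raise an index with a diagonal metric: v^i = v_i / g_{ii}.
For index 1: v_1 = 10, g_{11} = 2
v^1 = 10 / 2 = 5

5


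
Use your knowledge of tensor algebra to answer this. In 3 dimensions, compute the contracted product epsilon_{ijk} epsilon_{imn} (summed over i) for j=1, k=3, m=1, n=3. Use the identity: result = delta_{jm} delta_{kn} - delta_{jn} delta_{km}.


Using the identity: epsilon_{ijk} epsilon_{imn} = delta_{jm} delta_{kn} - delta_{jn} delta_{km}.
delta_{11} = 1
delta_{33} = 1
delta_{13} = 0
delta_{31} = 0
Result = 1 * 1 - 0 * 0 = 1 - 0 = 1

1


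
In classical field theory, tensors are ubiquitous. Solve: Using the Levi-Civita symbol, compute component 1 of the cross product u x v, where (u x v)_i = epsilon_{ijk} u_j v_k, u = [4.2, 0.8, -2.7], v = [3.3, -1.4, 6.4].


(u x v)_1 = sum_{j,k} epsilon_{1jk} u_j v_k. Only permutations of (1,2,3) contribute; the two non-zero terms are:
eps_{123} u_2 v_3 = 1 * 0.8 * 6.4 = 5.12
eps_{132} u_3 v_2 = -1 * -2.7 * -1.4 = -3.78
(u x v)_1 = 1.34

1.34


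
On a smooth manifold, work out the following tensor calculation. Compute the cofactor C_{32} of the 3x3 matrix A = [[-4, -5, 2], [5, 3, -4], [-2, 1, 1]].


To find cofactor C_{32}, delete row 3 and column 2.
The resulting 2x2 submatrix is: [[-4, 2], [5, -4]]
Minor M_{32} = -4*-4 - 2*5
  = 16 - 10 = 6
Sign = (-1)^(3+2) = (-1)^5 = -1
Cofactor C_{32} = -1 * 6 = -6

-6


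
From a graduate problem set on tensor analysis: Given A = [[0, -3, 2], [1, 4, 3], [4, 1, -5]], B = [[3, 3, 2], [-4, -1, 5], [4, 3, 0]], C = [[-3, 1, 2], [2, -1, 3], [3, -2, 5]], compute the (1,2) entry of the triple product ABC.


(ABC)_{12} = sum_m (AB)_{1m} C_{m2}. First compute row 1 of AB.
(AB)_{11} = 0*3 + -3*-4 + 2*4 = 20
(AB)_{12} = 0*3 + -3*-1 + 2*3 = 9
(AB)_{13} = 0*2 + -3*5 + 2*0 = -15
Now contract with column 2 of C:
(AB)_{11} * C_{12} = 20 * 1 = 20
(AB)_{12} * C_{22} = 9 * -1 = -9
(AB)_{13} * C_{32} = -15 * -2 = 30
(ABC)_{12} = 20 + -9 + 30 = 41

41
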